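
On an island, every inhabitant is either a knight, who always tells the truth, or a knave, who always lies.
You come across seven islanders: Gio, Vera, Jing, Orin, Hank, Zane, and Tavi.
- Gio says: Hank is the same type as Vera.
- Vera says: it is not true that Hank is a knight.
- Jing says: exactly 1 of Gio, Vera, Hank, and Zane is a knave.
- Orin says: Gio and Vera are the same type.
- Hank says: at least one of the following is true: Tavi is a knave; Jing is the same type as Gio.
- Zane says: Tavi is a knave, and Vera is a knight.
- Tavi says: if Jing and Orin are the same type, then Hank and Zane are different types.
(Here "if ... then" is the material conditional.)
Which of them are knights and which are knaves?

Gio is a knave, Vera is a knave, Jing is a knave, Orin is a knight, Hank is a knight, Zane is a knave, and Tavi is a knight.

Gio is a knave, so "Hank is the same type as Vera" must be false — and it is.
Vera is a knave, so "it is not true that Hank is a knight" must be false — and it is.
Jing is a knave; "exactly 1 of Gio, Vera, Hank, and Zane is a knave" is false, as required.
Orin is a knight, so "Gio and Vera are the same type" must be True — and it is.
As a knight, Hank's statement "at least one of the following is true: Tavi is a knave; Jing is the same type as Gio" should be True; it is.
Zane is a knave; "Tavi is a knave, and Vera is a knight" is false, as required.
Tavi is a knight; "if Jing and Orin are the same type, then Hank and Zane are different types" is True, as required.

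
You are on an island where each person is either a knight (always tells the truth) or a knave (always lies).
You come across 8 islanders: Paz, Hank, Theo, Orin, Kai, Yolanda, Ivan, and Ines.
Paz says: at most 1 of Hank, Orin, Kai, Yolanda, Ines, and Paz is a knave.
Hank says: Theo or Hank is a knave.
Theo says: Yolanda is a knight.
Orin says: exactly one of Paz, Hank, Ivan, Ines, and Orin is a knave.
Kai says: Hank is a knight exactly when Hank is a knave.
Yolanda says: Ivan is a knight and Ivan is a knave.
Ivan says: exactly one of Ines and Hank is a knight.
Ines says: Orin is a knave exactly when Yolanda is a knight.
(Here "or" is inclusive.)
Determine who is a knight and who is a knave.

Paz is a knave; "at most 1 of Hank, Orin, Kai, Yolanda, Ines, and Paz is a knave" is False, as required.
Hank is a knight; "Theo or Hank is a knave" is true, as required.
Theo is a knave; "Yolanda is a knight" is False, as required.
Since Orin is a knave, "exactly one of Paz, Hank, Ivan, Ines, and Orin is a knave" needs to be False, which holds.
Kai is a knave; "Hank is a knight exactly when Hank is a knave" is False, as required.
Yolanda is a knave, so "Ivan is a knight and Ivan is a knave" must be False — and it is.
Ivan (knight): "exactly one of Ines and Hank is a knight" — true. ✓
Ines (knave): "Orin is a knave exactly when Yolanda is a knight" — False. ✓

Paz is a knave, Hank is a knight, Theo is a knave, Orin is a knave, Kai is a knave, Yolanda is a knave, Ivan is a knight, and Ines is a knave.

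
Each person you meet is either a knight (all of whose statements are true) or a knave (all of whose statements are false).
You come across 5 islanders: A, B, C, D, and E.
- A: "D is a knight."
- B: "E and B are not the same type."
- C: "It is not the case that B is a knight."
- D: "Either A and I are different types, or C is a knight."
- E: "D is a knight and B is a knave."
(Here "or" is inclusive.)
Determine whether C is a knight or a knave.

C is a knave.

Consistent assignments: {A=knave, B=knight, C=knave, D=knave, E=knave}
In every consistent assignment, C is a knave.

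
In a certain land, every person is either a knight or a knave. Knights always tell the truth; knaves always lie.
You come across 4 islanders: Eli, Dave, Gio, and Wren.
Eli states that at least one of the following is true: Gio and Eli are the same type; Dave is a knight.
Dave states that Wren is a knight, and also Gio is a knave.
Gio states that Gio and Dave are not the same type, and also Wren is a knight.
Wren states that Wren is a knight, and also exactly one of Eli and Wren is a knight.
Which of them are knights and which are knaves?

Eli is a knave, Dave is a knave, Gio is a knight, and Wren is a knight.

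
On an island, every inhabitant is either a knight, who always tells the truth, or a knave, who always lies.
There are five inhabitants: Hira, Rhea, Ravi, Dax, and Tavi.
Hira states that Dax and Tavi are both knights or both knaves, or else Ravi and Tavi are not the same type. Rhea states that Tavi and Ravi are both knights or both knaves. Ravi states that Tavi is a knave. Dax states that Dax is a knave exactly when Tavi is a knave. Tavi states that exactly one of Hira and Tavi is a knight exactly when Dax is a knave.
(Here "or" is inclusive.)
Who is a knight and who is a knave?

Knights: Hira, Dax, and Tavi. Knaves: Rhea and Ravi.

Hira (knight): "Dax and Tavi are both knights or both knaves, or else Ravi and Tavi are not the same type" — True. ✓
Rhea is a knave, and the claim "Tavi and Ravi are both knights or both knaves" is indeed False.
Since Ravi is a knave, "Tavi is a knave" needs to be False, which holds.
Dax is a knight, and the claim "Dax is a knave exactly when Tavi is a knave" is indeed True.
Tavi is a knight, and the claim "exactly one of Hira and Tavi is a knight exactly when Dax is a knave" is indeed True.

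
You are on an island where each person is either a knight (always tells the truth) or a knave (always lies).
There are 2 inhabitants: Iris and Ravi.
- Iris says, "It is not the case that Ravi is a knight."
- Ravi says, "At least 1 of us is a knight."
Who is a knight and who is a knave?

Knights: Ravi. Knaves: Iris.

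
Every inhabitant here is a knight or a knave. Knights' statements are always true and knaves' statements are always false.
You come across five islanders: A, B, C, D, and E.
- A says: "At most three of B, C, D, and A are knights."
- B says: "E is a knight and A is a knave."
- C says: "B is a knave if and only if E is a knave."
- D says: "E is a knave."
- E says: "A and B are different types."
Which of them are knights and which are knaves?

Suppose A is a knave. Then A's statement "at most three of B, C, D, and A are knights" would have to be false. Checking the 16 ways to assign the others, none is consistent with every speaker.
(For instance, with B=knave, C=knave, D=knave, E=knight, A's claim "at most three of B, C, D, and A are knights" comes out true where it would need to be false.)
So A must be a knight, making "at most three of B, C, D, and A are knights" true. Taking A=knight, B=knave, C=knave, D=knave, E=knight, each remaining statement checks out:
  B (knave): "E is a knight and A is a knave" — false. ✓
  C (knave): "B is a knave if and only if E is a knave" — false. ✓
  D (knave): "E is a knave" — false. ✓
  E (knight): "A and B are different types" — true. ✓
This is the unique consistent assignment.

A is a knight, B is a knave, C is a knave, D is a knave, and E is a knight.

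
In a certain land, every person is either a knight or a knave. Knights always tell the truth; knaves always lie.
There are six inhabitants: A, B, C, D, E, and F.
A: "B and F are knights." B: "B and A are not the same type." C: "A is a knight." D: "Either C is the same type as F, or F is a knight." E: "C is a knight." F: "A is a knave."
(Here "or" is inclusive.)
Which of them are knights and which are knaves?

A is a knave, so "B and F are knights" must be false — and it is.
Since B is a knave, "B and A are not the same type" needs to be false, which holds.
Since C is a knave, "A is a knight" needs to be false, which holds.
D is a knight; "either C is the same type as F, or F is a knight" is True, as required.
As a knave, E's statement "C is a knight" should be false; it is.
F is a knight, so "A is a knave" must be True — and it is.

A is a knave, B is a knave, C is a knave, D is a knight, E is a knave, and F is a knight.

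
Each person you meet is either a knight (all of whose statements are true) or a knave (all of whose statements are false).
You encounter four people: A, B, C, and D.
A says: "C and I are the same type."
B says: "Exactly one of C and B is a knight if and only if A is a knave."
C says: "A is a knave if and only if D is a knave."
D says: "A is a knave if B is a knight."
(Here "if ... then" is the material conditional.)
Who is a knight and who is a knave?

A is a knight; "C and I are the same type" is true, as required.
As a knave, B's statement "exactly one of C and B is a knight if and only if A is a knave" should be False; it is.
C is a knight; "A is a knave if and only if D is a knave" is true, as required.
D (knight): "A is a knave if B is a knight" — true. ✓

A is a knight, B is a knave, C is a knight, and D is a knight.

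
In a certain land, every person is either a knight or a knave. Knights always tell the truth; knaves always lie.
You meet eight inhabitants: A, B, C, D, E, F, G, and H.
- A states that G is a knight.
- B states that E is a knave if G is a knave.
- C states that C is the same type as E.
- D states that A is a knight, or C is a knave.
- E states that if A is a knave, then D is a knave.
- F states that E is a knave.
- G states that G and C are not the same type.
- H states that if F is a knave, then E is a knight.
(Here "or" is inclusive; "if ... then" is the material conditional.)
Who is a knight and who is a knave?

A is a knight, B is a knight, C is a knave, D is a knight, E is a knight, F is a knave, G is a knight, and H is a knight.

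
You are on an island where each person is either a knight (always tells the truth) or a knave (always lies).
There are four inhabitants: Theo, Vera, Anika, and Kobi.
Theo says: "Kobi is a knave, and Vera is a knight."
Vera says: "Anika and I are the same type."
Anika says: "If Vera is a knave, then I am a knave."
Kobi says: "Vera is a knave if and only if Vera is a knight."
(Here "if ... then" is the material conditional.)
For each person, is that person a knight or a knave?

Knights: Theo, Vera, and Anika. Knaves: Kobi.

As a knight, Theo's statement "Kobi is a knave, and Vera is a knight" should be True; it is.
Vera is a knight, so "Anika and I are the same type" must be True — and it is.
Anika is a knight; "if Vera is a knave, then I am a knave" is True, as required.
Kobi is a knave, and the claim "Vera is a knave if and only if Vera is a knight" is indeed false.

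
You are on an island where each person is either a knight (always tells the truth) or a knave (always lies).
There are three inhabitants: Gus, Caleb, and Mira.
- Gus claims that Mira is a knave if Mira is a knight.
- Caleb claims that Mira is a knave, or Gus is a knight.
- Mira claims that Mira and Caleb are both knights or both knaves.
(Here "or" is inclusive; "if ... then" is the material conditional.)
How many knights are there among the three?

The unique consistent assignment is Gus=knight, Caleb=knight, Mira=knave.
That has 2 knights.

2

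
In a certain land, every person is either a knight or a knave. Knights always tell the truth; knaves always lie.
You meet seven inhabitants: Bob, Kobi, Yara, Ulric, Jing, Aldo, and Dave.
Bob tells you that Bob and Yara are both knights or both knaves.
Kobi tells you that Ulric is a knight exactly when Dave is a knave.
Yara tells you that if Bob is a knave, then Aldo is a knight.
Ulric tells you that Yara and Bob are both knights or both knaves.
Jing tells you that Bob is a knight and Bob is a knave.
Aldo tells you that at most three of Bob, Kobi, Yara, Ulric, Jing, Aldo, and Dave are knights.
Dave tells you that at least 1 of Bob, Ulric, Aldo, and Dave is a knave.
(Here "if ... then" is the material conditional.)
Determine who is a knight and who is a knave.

Knights: Bob, Yara, Ulric, and Dave. Knaves: Kobi, Jing, and Aldo.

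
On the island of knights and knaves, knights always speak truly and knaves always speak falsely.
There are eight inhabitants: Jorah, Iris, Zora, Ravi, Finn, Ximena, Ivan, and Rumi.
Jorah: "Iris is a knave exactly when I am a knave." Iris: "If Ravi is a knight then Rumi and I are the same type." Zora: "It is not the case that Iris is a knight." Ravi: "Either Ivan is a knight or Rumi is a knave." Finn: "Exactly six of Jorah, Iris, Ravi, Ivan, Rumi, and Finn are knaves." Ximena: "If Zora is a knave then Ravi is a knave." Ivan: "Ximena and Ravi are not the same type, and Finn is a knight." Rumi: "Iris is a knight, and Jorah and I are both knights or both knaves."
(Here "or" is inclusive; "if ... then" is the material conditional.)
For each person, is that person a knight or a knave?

Knights: Jorah, Iris, Ximena, and Rumi. Knaves: Zora, Ravi, Finn, and Ivan.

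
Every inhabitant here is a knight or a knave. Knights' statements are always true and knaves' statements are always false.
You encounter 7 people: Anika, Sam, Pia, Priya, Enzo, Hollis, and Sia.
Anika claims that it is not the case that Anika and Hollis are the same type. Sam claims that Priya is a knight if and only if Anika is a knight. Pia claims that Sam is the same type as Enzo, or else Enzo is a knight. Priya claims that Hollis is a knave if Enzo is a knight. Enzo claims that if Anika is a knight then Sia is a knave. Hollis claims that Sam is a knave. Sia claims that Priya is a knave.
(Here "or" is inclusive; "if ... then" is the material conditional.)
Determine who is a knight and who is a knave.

Anika is a knight, Sam is a knight, Pia is a knight, Priya is a knight, Enzo is a knight, Hollis is a knave, and Sia is a knave.

Anika is a knight; "it is not the case that Anika and Hollis are the same type" is true, as required.
Sam is a knight; "Priya is a knight if and only if Anika is a knight" is true, as required.
Since Pia is a knight, "Sam is the same type as Enzo, or else Enzo is a knight" needs to be true, which holds.
Priya is a knight; "Hollis is a knave if Enzo is a knight" is true, as required.
Enzo is a knight, and the claim "if Anika is a knight then Sia is a knave" is indeed true.
Hollis is a knave; "Sam is a knave" is False, as required.
As a knave, Sia's statement "Priya is a knave" should be False; it is.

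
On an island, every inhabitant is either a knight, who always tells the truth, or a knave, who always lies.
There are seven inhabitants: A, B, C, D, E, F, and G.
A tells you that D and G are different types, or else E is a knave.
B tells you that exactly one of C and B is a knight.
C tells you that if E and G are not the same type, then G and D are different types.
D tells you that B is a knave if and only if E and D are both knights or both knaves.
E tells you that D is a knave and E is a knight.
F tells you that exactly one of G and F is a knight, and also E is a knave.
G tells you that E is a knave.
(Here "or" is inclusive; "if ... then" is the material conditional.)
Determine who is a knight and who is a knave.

As a knave, A's statement "D and G are different types, or else E is a knave" should be false; it is.
Since B is a knave, "exactly one of C and B is a knight" needs to be false, which holds.
C is a knave; "if E and G are not the same type, then G and D are different types" is false, as required.
Since D is a knave, "B is a knave if and only if E and D are both knights or both knaves" needs to be false, which holds.
Since E is a knight, "D is a knave and E is a knight" needs to be True, which holds.
Since F is a knave, "exactly one of G and F is a knight, and also E is a knave" needs to be false, which holds.
G is a knave, so "E is a knave" must be false — and it is.

A is a knave, B is a knave, C is a knave, D is a knave, E is a knight, F is a knave, and G is a knave.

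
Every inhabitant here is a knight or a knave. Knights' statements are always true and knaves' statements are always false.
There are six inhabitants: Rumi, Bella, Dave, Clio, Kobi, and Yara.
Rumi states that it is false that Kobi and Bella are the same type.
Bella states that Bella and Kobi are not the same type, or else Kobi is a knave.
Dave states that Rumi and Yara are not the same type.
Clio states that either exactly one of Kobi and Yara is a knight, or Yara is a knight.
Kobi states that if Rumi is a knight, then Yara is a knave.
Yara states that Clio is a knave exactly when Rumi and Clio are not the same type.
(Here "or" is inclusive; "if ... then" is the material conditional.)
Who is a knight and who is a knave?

Rumi is a knight, Bella is a knight, Dave is a knave, Clio is a knight, Kobi is a knave, and Yara is a knight.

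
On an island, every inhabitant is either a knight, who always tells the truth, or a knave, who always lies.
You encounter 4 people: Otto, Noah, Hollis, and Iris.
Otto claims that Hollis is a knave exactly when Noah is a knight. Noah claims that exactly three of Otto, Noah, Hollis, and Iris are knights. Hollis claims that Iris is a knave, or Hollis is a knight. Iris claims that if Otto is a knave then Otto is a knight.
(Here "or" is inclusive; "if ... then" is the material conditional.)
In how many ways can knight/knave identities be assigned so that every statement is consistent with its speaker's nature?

1

Consistent assignments:
  Otto=knight, Noah=knight, Hollis=knave, Iris=knight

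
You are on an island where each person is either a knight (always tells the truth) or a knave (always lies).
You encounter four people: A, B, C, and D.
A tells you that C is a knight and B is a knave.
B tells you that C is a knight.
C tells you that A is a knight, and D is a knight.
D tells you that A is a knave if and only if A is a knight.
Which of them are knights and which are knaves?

A is a knave, B is a knave, C is a knave, and D is a knave.

Suppose A is a knight. Then A's statement "C is a knight and B is a knave" would have to be true. Checking the 8 ways to assign the others, none is consistent with every speaker.
(For instance, with B=knave, C=knave, D=knave, A's claim "C is a knight and B is a knave" comes out false where it would need to be true.)
So A must be a knave, making "C is a knight and B is a knave" false. Taking A=knave, B=knave, C=knave, D=knave, each remaining statement checks out:
  B (knave): "C is a knight" — false. ✓
  C (knave): "A is a knight, and D is a knight" — false. ✓
  D (knave): "A is a knave if and only if A is a knight" — false. ✓
This is the unique consistent assignment.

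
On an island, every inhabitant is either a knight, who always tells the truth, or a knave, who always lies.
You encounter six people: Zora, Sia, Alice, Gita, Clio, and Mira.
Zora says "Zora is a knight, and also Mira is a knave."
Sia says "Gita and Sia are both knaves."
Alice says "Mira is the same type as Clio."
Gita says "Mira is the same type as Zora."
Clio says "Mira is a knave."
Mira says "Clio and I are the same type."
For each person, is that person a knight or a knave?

Zora is a knave; "Zora is a knight, and also Mira is a knave" is False, as required.
Sia is a knave, so "Gita and Sia are both knaves" must be False — and it is.
As a knave, Alice's statement "Mira is the same type as Clio" should be False; it is.
As a knight, Gita's statement "Mira is the same type as Zora" should be true; it is.
Clio is a knight, so "Mira is a knave" must be true — and it is.
As a knave, Mira's statement "Clio and I are the same type" should be False; it is.

Zora is a knave, Sia is a knave, Alice is a knave, Gita is a knight, Clio is a knight, and Mira is a knave.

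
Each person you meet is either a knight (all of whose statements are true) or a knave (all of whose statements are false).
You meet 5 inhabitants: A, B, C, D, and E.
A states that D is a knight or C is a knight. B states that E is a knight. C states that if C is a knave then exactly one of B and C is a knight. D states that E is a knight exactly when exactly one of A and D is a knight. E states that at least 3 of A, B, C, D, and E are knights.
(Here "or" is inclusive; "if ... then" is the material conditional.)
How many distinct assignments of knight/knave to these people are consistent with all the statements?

2

Consistent assignments:
  A=knight, B=knave, C=knight, D=knave, E=knave
  A=knight, B=knave, C=knave, D=knight, E=knave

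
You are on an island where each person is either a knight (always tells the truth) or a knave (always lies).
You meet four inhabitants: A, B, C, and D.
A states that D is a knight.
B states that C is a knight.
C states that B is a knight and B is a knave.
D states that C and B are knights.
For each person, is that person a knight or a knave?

A is a knave, B is a knave, C is a knave, and D is a knave.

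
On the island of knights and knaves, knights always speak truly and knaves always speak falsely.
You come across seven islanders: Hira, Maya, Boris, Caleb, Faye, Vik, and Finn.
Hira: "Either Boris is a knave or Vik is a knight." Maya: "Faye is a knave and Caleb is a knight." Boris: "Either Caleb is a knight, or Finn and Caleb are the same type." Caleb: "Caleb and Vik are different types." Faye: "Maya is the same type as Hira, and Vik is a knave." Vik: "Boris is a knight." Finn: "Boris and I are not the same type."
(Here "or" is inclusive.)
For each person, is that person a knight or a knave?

As a knight, Hira's statement "either Boris is a knave or Vik is a knight" should be true; it is.
Maya is a knave; "Faye is a knave and Caleb is a knight" is False, as required.
Boris is a knave, and the claim "either Caleb is a knight, or Finn and Caleb are the same type" is indeed False.
Caleb is a knave, so "Caleb and Vik are different types" must be False — and it is.
Faye is a knave, so "Maya is the same type as Hira, and Vik is a knave" must be False — and it is.
Vik is a knave, and the claim "Boris is a knight" is indeed False.
Finn is a knight, and the claim "Boris and I are not the same type" is indeed true.

Knights: Hira and Finn. Knaves: Maya, Boris, Caleb, Faye, and Vik.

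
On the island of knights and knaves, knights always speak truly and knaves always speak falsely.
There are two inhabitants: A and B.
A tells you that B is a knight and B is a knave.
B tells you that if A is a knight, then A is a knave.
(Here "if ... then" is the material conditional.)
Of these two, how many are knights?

1

The unique consistent assignment is A=knave, B=knight.
That has 1 knight.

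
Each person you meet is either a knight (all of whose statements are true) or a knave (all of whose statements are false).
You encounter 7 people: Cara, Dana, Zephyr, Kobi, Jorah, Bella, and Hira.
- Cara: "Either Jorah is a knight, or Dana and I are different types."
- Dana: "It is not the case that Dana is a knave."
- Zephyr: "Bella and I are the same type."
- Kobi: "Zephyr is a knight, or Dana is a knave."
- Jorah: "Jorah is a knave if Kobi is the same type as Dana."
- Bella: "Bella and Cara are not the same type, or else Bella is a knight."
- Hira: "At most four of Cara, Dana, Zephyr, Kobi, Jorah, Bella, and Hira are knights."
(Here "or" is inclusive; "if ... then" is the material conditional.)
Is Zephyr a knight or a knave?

Zephyr is a knight.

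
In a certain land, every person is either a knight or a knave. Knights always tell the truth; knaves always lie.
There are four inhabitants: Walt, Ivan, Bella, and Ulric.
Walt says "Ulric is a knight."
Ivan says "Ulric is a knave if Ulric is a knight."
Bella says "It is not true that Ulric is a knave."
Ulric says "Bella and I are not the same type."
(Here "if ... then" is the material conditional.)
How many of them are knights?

1

The unique consistent assignment is Walt=knave, Ivan=knight, Bella=knave, Ulric=knave.
That has 1 knight.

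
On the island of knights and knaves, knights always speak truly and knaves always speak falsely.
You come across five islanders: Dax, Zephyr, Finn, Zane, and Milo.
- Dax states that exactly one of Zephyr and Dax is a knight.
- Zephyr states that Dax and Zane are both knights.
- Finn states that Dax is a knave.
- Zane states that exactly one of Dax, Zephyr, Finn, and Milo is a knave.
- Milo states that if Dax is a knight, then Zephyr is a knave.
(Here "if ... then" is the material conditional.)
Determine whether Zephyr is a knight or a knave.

Consistent assignments: {Dax=knight, Zephyr=knave, Finn=knave, Zane=knave, Milo=knight}; {Dax=knave, Zephyr=knave, Finn=knight, Zane=knave, Milo=knight}
In every consistent assignment, Zephyr is a knave.

Zephyr is a knave.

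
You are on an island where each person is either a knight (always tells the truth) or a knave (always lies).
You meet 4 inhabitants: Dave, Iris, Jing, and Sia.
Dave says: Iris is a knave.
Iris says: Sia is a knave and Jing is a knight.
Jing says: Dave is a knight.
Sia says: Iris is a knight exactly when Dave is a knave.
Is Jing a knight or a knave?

Jing is a knight.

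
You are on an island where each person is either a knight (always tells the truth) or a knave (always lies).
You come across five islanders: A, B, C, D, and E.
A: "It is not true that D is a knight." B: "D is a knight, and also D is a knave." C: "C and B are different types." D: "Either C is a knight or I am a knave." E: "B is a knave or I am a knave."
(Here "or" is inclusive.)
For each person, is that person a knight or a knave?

A is a knave, B is a knave, C is a knight, D is a knight, and E is a knight.

A is a knave, and the claim "it is not true that D is a knight" is indeed false.
B (knave): "D is a knight, and also D is a knave" — false. ✓
C is a knight, and the claim "C and B are different types" is indeed True.
D is a knight, and the claim "either C is a knight or I am a knave" is indeed True.
E is a knight; "B is a knave or I am a knave" is True, as required.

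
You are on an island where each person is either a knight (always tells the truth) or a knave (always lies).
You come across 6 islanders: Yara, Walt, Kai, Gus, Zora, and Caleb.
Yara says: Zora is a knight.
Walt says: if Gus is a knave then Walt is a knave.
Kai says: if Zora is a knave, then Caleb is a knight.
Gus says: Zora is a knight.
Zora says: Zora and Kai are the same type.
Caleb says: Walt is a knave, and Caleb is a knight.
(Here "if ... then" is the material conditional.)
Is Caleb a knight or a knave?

Consistent assignments: {Yara=knight, Walt=knight, Kai=knight, Gus=knight, Zora=knight, Caleb=knave}
In every consistent assignment, Caleb is a knave.

Caleb is a knave.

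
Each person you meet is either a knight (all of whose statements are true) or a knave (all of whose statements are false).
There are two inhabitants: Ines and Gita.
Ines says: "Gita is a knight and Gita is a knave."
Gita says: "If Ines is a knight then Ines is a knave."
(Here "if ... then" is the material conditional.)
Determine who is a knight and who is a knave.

Ines is a knave and Gita is a knight.

Since Ines is a knave, "Gita is a knight and Gita is a knave" needs to be false, which holds.
Gita (knight): "if Ines is a knight then Ines is a knave" — True. ✓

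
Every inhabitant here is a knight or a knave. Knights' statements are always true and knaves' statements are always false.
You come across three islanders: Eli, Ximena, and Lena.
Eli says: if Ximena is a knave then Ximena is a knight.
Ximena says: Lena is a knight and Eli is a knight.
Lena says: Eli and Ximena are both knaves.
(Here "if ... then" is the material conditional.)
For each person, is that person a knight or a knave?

Eli is a knave, Ximena is a knave, and Lena is a knight.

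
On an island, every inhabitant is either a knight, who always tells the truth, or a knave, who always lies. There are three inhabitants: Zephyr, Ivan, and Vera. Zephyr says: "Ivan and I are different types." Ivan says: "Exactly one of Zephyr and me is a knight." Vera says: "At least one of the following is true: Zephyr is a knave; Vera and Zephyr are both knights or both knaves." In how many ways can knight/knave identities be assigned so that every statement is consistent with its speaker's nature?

1

Consistent assignments:
  Zephyr=knave, Ivan=knave, Vera=knight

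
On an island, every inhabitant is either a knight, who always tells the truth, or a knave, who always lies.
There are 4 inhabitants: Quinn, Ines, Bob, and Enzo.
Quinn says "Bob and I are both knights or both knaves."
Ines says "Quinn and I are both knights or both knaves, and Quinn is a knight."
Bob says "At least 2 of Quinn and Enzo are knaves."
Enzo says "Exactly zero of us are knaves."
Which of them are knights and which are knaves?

Quinn is a knave, so "Bob and I are both knights or both knaves" must be false — and it is.
Ines is a knave; "Quinn and I are both knights or both knaves, and Quinn is a knight" is false, as required.
Since Bob is a knight, "at least 2 of Quinn and Enzo are knaves" needs to be true, which holds.
As a knave, Enzo's statement "exactly zero of us are knaves" should be false; it is.

Quinn is a knave, Ines is a knave, Bob is a knight, and Enzo is a knave.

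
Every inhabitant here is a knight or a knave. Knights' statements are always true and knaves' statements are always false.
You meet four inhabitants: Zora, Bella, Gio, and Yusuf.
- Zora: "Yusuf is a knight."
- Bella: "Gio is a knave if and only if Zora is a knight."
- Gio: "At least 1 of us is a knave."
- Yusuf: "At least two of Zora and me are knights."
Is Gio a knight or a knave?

Gio is a knight.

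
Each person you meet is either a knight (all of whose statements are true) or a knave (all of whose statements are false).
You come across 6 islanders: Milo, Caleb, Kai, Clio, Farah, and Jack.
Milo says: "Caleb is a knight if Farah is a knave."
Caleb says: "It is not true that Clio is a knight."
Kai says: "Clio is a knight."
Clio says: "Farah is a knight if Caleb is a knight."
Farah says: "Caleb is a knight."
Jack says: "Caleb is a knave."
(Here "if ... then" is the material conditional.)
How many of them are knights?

The unique consistent assignment is Milo=knave, Caleb=knave, Kai=knight, Clio=knight, Farah=knave, Jack=knight.
That has 3 knights.

3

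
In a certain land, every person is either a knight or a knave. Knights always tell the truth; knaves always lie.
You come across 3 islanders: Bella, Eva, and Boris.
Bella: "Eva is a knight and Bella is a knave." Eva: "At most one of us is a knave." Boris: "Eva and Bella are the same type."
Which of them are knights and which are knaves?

Knights: Boris. Knaves: Bella and Eva.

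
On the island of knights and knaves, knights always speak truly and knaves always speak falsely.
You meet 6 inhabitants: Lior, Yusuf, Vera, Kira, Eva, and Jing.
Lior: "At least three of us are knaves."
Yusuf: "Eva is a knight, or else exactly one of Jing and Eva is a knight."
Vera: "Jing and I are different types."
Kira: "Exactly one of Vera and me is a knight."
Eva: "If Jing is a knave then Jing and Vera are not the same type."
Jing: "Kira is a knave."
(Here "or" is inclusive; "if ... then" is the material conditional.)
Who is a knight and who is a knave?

Lior is a knight, Yusuf is a knave, Vera is a knave, Kira is a knight, Eva is a knave, and Jing is a knave.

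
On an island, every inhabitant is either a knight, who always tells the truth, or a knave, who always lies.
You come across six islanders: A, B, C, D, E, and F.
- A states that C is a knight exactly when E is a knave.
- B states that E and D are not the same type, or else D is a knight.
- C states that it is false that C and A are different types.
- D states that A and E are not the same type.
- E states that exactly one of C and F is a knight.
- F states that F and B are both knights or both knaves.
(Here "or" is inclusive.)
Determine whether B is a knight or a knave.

Consistent assignments: {A=knight, B=knight, C=knight, D=knight, E=knave, F=knight}; {A=knight, B=knight, C=knave, D=knave, E=knight, F=knight}
In every consistent assignment, B is a knight.

B is a knight.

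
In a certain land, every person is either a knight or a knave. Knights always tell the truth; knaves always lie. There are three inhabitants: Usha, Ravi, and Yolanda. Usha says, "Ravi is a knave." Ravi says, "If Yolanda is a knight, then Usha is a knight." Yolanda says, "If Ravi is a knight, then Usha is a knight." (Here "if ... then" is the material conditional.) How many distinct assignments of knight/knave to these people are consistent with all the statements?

Consistent assignments:
  Usha=knave, Ravi=knight, Yolanda=knave

1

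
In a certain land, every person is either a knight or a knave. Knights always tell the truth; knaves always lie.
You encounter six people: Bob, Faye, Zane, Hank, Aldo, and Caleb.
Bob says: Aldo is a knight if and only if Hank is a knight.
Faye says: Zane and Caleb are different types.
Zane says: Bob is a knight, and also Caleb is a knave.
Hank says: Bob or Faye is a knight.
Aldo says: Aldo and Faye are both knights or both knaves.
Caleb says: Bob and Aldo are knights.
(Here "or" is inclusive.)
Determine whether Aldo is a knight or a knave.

Aldo is a knight.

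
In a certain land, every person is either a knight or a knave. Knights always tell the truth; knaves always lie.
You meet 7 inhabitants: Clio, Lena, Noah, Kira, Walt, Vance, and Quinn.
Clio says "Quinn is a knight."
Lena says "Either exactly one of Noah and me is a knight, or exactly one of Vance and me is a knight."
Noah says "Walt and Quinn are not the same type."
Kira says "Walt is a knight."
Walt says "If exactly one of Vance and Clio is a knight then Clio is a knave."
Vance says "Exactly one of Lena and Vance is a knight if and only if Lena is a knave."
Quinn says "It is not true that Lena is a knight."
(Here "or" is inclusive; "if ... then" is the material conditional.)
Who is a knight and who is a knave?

As a knave, Clio's statement "Quinn is a knight" should be False; it is.
Since Lena is a knight, "either exactly one of Noah and me is a knight, or exactly one of Vance and me is a knight" needs to be true, which holds.
Noah is a knight, and the claim "Walt and Quinn are not the same type" is indeed true.
Kira is a knight, so "Walt is a knight" must be true — and it is.
As a knight, Walt's statement "if exactly one of Vance and Clio is a knight then Clio is a knave" should be true; it is.
Vance (knave): "exactly one of Lena and Vance is a knight if and only if Lena is a knave" — False. ✓
Since Quinn is a knave, "it is not true that Lena is a knight" needs to be False, which holds.

Clio is a knave, Lena is a knight, Noah is a knight, Kira is a knight, Walt is a knight, Vance is a knave, and Quinn is a knave.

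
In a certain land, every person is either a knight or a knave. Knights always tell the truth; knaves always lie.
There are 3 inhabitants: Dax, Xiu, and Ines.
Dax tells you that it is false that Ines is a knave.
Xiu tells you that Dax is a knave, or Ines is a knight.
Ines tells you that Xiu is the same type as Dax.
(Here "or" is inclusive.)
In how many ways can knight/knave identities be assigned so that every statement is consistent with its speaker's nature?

2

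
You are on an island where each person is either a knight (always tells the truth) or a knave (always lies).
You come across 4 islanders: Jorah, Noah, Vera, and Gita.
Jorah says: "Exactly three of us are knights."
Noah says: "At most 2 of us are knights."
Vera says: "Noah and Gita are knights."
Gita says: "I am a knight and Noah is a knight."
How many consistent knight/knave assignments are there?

1

Consistent assignments:
  Jorah=knave, Noah=knight, Vera=knave, Gita=knave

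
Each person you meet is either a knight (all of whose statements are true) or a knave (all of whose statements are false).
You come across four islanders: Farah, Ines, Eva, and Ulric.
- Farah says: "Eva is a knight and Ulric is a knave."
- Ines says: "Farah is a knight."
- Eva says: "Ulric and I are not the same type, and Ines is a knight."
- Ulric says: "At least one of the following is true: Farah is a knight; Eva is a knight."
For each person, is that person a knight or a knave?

Farah is a knave, Ines is a knave, Eva is a knave, and Ulric is a knave.

Suppose Farah is a knight. Then Farah's statement "Eva is a knight and Ulric is a knave" would have to be true. Checking the 8 ways to assign the others, none is consistent with every speaker.
(For instance, with Ines=knave, Eva=knave, Ulric=knave, Farah's claim "Eva is a knight and Ulric is a knave" comes out false where it would need to be true.)
So Farah must be a knave, making "Eva is a knight and Ulric is a knave" false. Taking Farah=knave, Ines=knave, Eva=knave, Ulric=knave, each remaining statement checks out:
  Ines (knave): "Farah is a knight" — false. ✓
  Eva (knave): "Ulric and I are not the same type, and Ines is a knight" — false. ✓
  Ulric (knave): "at least one of the following is true: Farah is a knight; Eva is a knight" — false. ✓
This is the unique consistent assignment.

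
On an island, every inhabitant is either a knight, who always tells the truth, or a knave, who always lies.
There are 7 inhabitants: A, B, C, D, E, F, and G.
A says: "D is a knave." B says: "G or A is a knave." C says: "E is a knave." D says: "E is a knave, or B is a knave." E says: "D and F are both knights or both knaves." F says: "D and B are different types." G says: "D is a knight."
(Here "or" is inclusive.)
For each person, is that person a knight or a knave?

Knights: B, C, D, and G. Knaves: A, E, and F.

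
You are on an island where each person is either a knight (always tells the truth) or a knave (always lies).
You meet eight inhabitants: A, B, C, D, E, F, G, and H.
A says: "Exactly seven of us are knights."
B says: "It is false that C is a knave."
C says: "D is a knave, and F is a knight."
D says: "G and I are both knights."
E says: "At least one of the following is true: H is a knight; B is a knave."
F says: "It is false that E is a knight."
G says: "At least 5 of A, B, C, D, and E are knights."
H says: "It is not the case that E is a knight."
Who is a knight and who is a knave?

A is a knave, so "exactly seven of us are knights" must be false — and it is.
Since B is a knave, "it is false that C is a knave" needs to be false, which holds.
C is a knave, and the claim "D is a knave, and F is a knight" is indeed false.
D (knave): "G and I are both knights" — false. ✓
E (knight): "at least one of the following is true: H is a knight; B is a knave" — True. ✓
F (knave): "it is false that E is a knight" — false. ✓
G (knave): "at least 5 of A, B, C, D, and E are knights" — false. ✓
H is a knave, and the claim "it is not the case that E is a knight" is indeed false.

A is a knave, B is a knave, C is a knave, D is a knave, E is a knight, F is a knave, G is a knave, and H is a knave.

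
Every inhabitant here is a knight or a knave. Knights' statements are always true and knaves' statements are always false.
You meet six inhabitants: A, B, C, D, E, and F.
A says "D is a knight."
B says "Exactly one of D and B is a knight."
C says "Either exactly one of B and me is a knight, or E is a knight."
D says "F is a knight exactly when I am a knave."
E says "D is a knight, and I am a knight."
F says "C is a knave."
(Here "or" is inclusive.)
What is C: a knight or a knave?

Consistent assignments: {A=knave, B=knave, C=knight, D=knave, E=knave, F=knave}
In every consistent assignment, C is a knight.

C is a knight.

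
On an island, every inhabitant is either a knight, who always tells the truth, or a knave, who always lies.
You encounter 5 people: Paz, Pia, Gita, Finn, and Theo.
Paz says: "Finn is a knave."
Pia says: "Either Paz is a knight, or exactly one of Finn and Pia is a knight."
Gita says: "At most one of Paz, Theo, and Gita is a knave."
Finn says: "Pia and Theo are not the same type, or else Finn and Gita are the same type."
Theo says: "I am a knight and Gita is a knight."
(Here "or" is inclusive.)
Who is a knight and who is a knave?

Suppose Paz is a knave. Then Paz's statement "Finn is a knave" would have to be false. Checking the 16 ways to assign the others, none is consistent with every speaker.
(For instance, with Pia=knight, Gita=knight, Finn=knave, Theo=knight, Paz's claim "Finn is a knave" comes out true where it would need to be false.)
So Paz must be a knight, making "Finn is a knave" true. Taking Paz=knight, Pia=knight, Gita=knight, Finn=knave, Theo=knight, each remaining statement checks out:
  Pia (knight): "either Paz is a knight, or exactly one of Finn and Pia is a knight" — true. ✓
  Gita (knight): "at most one of Paz, Theo, and Gita is a knave" — true. ✓
  Finn (knave): "Pia and Theo are not the same type, or else Finn and Gita are the same type" — false. ✓
  Theo (knight): "I am a knight and Gita is a knight" — true. ✓
This is the unique consistent assignment.

Paz is a knight, Pia is a knight, Gita is a knight, Finn is a knave, and Theo is a knight.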